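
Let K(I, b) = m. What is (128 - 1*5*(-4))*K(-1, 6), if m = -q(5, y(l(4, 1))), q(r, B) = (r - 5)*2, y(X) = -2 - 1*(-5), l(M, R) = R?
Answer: 0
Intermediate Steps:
y(X) = 3 (y(X) = -2 + 5 = 3)
q(r, B) = -10 + 2*r (q(r, B) = (-5 + r)*2 = -10 + 2*r)
m = 0 (m = -(-10 + 2*5) = -(-10 + 10) = -1*0 = 0)
K(I, b) = 0
(128 - 1*5*(-4))*K(-1, 6) = (128 - 1*5*(-4))*0 = (128 - 5*(-4))*0 = (128 + 20)*0 = 148*0 = 0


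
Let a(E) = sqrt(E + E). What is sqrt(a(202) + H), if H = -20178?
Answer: sqrt(-20178 + 2*sqrt(101)) ≈ 141.98*I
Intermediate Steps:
a(E) = sqrt(2)*sqrt(E) (a(E) = sqrt(2*E) = sqrt(2)*sqrt(E))
sqrt(a(202) + H) = sqrt(sqrt(2)*sqrt(202) - 20178) = sqrt(2*sqrt(101) - 20178) = sqrt(-20178 + 2*sqrt(101))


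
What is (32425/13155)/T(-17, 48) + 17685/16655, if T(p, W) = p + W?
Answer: 310082792/271679691 ≈ 1.1414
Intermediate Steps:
T(p, W) = W + p
(32425/13155)/T(-17, 48) + 17685/16655 = (32425/13155)/(48 - 17) + 17685/16655 = (32425*(1/13155))/31 + 17685*(1/16655) = (6485/2631)*(1/31) + 3537/3331 = 6485/81561 + 3537/3331 = 310082792/271679691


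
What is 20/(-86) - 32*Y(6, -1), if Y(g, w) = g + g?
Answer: -16522/43 ≈ -384.23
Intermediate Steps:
Y(g, w) = 2*g
20/(-86) - 32*Y(6, -1) = 20/(-86) - 64*6 = 20*(-1/86) - 32*12 = -10/43 - 384 = -16522/43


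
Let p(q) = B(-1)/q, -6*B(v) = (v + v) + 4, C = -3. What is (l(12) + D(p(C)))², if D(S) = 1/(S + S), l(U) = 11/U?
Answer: 4225/144 ≈ 29.340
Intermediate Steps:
B(v) = -⅔ - v/3 (B(v) = -((v + v) + 4)/6 = -(2*v + 4)/6 = -(4 + 2*v)/6 = -⅔ - v/3)
p(q) = -1/(3*q) (p(q) = (-⅔ - ⅓*(-1))/q = (-⅔ + ⅓)/q = -1/(3*q))
D(S) = 1/(2*S)
(l(12) + D(p(C)))² = (11/12 + 1/(2*((-⅓/(-3)))))² = (11*(1/12) + 1/(2*((-⅓*(-⅓)))))² = (11/12 + 1/(2*(⅑)))² = (11/12 + (½)*9)² = (11/12 + 9/2)² = (65/12)² = 4225/144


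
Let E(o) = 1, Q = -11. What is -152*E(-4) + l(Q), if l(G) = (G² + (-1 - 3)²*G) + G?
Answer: -218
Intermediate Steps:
l(G) = G² + 17*G (l(G) = (G² + (-4)²*G) + G = (G² + 16*G) + G = G² + 17*G)
-152*E(-4) + l(Q) = -152*1 - 11*(17 - 11) = -152 - 11*6 = -152 - 66 = -218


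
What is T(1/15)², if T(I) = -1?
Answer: 1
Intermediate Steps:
T(1/15)² = (-1)² = 1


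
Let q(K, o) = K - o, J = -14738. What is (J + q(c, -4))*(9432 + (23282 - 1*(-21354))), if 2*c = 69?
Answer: -794772566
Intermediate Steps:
c = 69/2 (c = (½)*69 = 69/2 ≈ 34.500)
(J + q(c, -4))*(9432 + (23282 - 1*(-21354))) = (-14738 + (69/2 - 1*(-4)))*(9432 + (23282 - 1*(-21354))) = (-14738 + (69/2 + 4))*(9432 + (23282 + 21354)) = (-14738 + 77/2)*(9432 + 44636) = -29399/2*54068 = -794772566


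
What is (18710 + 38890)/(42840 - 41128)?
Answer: 3600/107 ≈ 33.645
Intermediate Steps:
(18710 + 38890)/(42840 - 41128) = 57600/1712 = 57600*(1/1712) = 3600/107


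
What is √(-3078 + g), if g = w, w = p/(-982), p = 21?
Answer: I*√2968209894/982 ≈ 55.48*I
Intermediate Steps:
w = -21/982 (w = 21/(-982) = 21*(-1/982) = -21/982 ≈ -0.021385)
g = -21/982 ≈ -0.021385
√(-3078 + g) = √(-3078 - 21/982) = √(-3022617/982) = I*√2968209894/982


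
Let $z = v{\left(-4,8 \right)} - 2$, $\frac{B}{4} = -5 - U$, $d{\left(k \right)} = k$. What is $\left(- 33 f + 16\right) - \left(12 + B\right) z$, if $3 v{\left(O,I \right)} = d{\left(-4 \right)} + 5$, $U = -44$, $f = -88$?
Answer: $3200$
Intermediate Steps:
$v{\left(O,I \right)} = \frac{1}{3}$ ($v{\left(O,I \right)} = \frac{-4 + 5}{3} = \frac{1}{3} \cdot 1 = \frac{1}{3}$)
$B = 156$ ($B = 4 \left(-5 - -44\right) = 4 \left(-5 + 44\right) = 4 \cdot 39 = 156$)
$z = - \frac{5}{3}$ ($z = \frac{1}{3} - 2 = - \frac{5}{3} \approx -1.6667$)
$\left(- 33 f + 16\right) - \left(12 + B\right) z = \left(\left(-33\right) \left(-88\right) + 16\right) - \left(12 + 156\right) \left(- \frac{5}{3}\right) = \left(2904 + 16\right) - 168 \left(- \frac{5}{3}\right) = 2920 - -280 = 2920 + 280 = 3200$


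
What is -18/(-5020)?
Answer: 9/2510 ≈ 0.0035857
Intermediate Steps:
-18/(-5020) = -1/5020*(-18) = 9/2510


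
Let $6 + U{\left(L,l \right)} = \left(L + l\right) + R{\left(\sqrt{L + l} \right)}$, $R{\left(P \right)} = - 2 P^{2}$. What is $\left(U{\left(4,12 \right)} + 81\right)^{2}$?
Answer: $3481$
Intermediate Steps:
$U{\left(L,l \right)} = -6 - L - l$ ($U{\left(L,l \right)} = -6 - \left(- L - l + \left(2 L + 2 l\right)\right) = -6 - \left(- L - l + 2 \left(L + l\right)\right) = -6 + \left(\left(L + l\right) - \left(2 L + 2 l\right)\right) = -6 - \left(L + l\right) = -6 - L - l$)
$\left(U{\left(4,12 \right)} + 81\right)^{2} = \left(\left(-6 - 4 - 12\right) + 81\right)^{2} = \left(-22 + 81\right)^{2} = 59^{2} = 3481$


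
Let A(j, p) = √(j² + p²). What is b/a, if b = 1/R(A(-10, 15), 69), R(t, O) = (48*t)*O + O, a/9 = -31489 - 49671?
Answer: 1/37739739167640 - 2*√13/314497826397 ≈ -2.2902e-11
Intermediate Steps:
a = -730440 (a = 9*(-31489 - 49671) = 9*(-81160) = -730440)
R(t, O) = O + 48*O*t (R(t, O) = 48*O*t + O = O + 48*O*t)
b = 1/(69 + 16560*√13) (b = 1/(69*(1 + 48*√((-10)² + 15²))) = 1/(69*(1 + 48*√(100 + 225))) = 1/(69*(1 + 48*√325)) = 1/(69*(1 + 48*(5*√13))) = 1/(69*(1 + 240*√13)) = 1/(69 + 16560*√13) ≈ 1.6729e-5)
b/a = (-1/51667131 + 80*√13/17222377)/(-730440) = (-1/51667131 + 80*√13/17222377)*(-1/730440) = 1/37739739167640 - 2*√13/314497826397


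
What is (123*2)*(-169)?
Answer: -41574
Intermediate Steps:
(123*2)*(-169) = 246*(-169) = -41574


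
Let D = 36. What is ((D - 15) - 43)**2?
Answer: 484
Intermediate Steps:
((D - 15) - 43)**2 = ((36 - 15) - 43)**2 = (21 - 43)**2 = (-22)**2 = 484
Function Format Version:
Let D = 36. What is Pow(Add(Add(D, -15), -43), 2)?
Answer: 484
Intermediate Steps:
Pow(Add(Add(D, -15), -43), 2) = Pow(Add(Add(36, -15), -43), 2) = Pow(Add(21, -43), 2) = Pow(-22, 2) = 484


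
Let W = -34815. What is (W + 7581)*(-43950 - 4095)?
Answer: 1308457530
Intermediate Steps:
(W + 7581)*(-43950 - 4095) = (-34815 + 7581)*(-43950 - 4095) = -27234*(-48045) = 1308457530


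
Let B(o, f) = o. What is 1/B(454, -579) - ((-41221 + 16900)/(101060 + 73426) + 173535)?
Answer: -1145570758360/6601387 ≈ -1.7353e+5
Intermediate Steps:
1/B(454, -579) - ((-41221 + 16900)/(101060 + 73426) + 173535) = 1/454 - ((-41221 + 16900)/(101060 + 73426) + 173535) = 1/454 - (-24321/174486 + 173535) = 1/454 - (-24321*1/174486 + 173535) = 1/454 - (-8107/58162 + 173535) = 1/454 - 1*10093134563/58162 = 1/454 - 10093134563/58162 = -1145570758360/6601387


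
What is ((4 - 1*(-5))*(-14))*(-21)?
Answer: 2646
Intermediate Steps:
((4 - 1*(-5))*(-14))*(-21) = ((4 + 5)*(-14))*(-21) = (9*(-14))*(-21) = -126*(-21) = 2646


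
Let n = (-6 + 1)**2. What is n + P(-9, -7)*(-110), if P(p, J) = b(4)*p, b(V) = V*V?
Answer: 15865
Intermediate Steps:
b(V) = V**2
n = 25 (n = (-5)**2 = 25)
P(p, J) = 16*p (P(p, J) = 4**2*p = 16*p)
n + P(-9, -7)*(-110) = 25 + (16*(-9))*(-110) = 25 - 144*(-110) = 25 + 15840 = 15865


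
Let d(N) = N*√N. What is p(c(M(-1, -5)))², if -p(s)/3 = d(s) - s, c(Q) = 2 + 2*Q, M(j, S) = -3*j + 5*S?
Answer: 15876*(1 - I*√42)² ≈ -6.5092e+5 - 2.0578e+5*I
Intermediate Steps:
d(N) = N^(3/2)
p(s) = -3*s^(3/2) + 3*s (p(s) = -3*(s^(3/2) - s) = -3*s^(3/2) + 3*s)
p(c(M(-1, -5)))² = (-3*(2 + 2*(-3*(-1) + 5*(-5)))^(3/2) + 3*(2 + 2*(-3*(-1) + 5*(-5))))² = (-3*(2 + 2*(3 - 25))^(3/2) + 3*(2 + 2*(3 - 25)))² = (-3*(2 + 2*(-22))^(3/2) + 3*(2 + 2*(-22)))² = (-3*(2 - 44)^(3/2) + 3*(2 - 44))² = (-(-126)*I*√42 + 3*(-42))² = (-(-126)*I*√42 - 126)² = (126*I*√42 - 126)² = (-126 + 126*I*√42)²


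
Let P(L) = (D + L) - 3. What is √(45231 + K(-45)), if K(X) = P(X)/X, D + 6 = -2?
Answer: √10177255/15 ≈ 212.68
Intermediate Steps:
D = -8 (D = -6 - 2 = -8)
P(L) = -11 + L (P(L) = (-8 + L) - 3 = -11 + L)
K(X) = (-11 + X)/X
√(45231 + K(-45)) = √(45231 + (-11 - 45)/(-45)) = √(45231 - 1/45*(-56)) = √(45231 + 56/45) = √(2035451/45) = √10177255/15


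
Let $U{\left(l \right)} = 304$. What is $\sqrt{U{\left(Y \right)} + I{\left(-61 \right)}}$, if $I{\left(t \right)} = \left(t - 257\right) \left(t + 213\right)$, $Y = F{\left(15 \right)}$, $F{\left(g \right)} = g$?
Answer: $4 i \sqrt{3002} \approx 219.16 i$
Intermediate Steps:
$Y = 15$
$I{\left(t \right)} = \left(-257 + t\right) \left(213 + t\right)$
$\sqrt{U{\left(Y \right)} + I{\left(-61 \right)}} = \sqrt{304 - \left(52057 - 3721\right)} = \sqrt{304 + \left(-54741 + 3721 + 2684\right)} = \sqrt{304 - 48336} = \sqrt{-48032} = 4 i \sqrt{3002}$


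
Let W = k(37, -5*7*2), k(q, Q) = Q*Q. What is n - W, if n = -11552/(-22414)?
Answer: -54908524/11207 ≈ -4899.5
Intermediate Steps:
n = 5776/11207 (n = -11552*(-1/22414) = 5776/11207 ≈ 0.51539)
k(q, Q) = Q**2
W = 4900 (W = (-5*7*2)**2 = (-35*2)**2 = (-70)**2 = 4900)
n - W = 5776/11207 - 1*4900 = 5776/11207 - 4900 = -54908524/11207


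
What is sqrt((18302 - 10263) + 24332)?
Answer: sqrt(32371) ≈ 179.92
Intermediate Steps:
sqrt((18302 - 10263) + 24332) = sqrt(8039 + 24332) = sqrt(32371)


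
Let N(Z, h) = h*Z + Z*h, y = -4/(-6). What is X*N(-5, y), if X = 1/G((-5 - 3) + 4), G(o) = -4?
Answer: 5/3 ≈ 1.6667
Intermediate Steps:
y = ⅔ (y = -4*(-⅙) = ⅔ ≈ 0.66667)
N(Z, h) = 2*Z*h (N(Z, h) = Z*h + Z*h = 2*Z*h)
X = -¼ (X = 1/(-4) = -¼ ≈ -0.25000)
X*N(-5, y) = -(-5)*2/(2*3) = -¼*(-20/3) = 5/3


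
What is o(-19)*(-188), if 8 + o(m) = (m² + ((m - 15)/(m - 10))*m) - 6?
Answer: -1770396/29 ≈ -61048.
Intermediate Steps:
o(m) = -14 + m² + m*(-15 + m)/(-10 + m) (o(m) = -8 + ((m² + ((m - 15)/(m - 10))*m) - 6) = -8 + ((m² + ((-15 + m)/(-10 + m))*m) - 6) = -8 + ((m² + m*(-15 + m)/(-10 + m)) - 6) = -8 + (-6 + m² + m*(-15 + m)/(-10 + m)) = -14 + m² + m*(-15 + m)/(-10 + m))
o(-19)*(-188) = ((140 + (-19)³ - 29*(-19) - 9*(-19)²)/(-10 - 19))*(-188) = ((140 - 6859 + 551 - 9*361)/(-29))*(-188) = -(140 - 6859 + 551 - 3249)/29*(-188) = -1/29*(-9417)*(-188) = (9417/29)*(-188) = -1770396/29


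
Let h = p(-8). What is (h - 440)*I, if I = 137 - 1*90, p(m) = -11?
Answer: -21197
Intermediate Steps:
I = 47 (I = 137 - 90 = 47)
h = -11
(h - 440)*I = (-11 - 440)*47 = -451*47 = -21197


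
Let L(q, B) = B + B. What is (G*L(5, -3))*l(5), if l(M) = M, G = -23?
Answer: 690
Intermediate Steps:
L(q, B) = 2*B
(G*L(5, -3))*l(5) = -46*(-3)*5 = -23*(-6)*5 = 138*5 = 690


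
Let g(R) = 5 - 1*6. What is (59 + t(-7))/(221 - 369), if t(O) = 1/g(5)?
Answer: -29/74 ≈ -0.39189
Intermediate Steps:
g(R) = -1 (g(R) = 5 - 6 = -1)
t(O) = -1 (t(O) = 1/(-1) = -1)
(59 + t(-7))/(221 - 369) = (59 - 1)/(221 - 369) = 58/(-148) = 58*(-1/148) = -29/74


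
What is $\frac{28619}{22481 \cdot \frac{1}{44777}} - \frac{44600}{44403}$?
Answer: $\frac{56900241323489}{998223843} \approx 57002.0$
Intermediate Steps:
$\frac{28619}{22481 \cdot \frac{1}{44777}} - \frac{44600}{44403} = \frac{28619}{\frac{22481}{44777}} - \frac{44600}{44403} = 28619 \cdot \frac{44777}{22481} - \frac{44600}{44403} = \frac{1281472963}{22481} - \frac{44600}{44403} = \frac{56900241323489}{998223843}$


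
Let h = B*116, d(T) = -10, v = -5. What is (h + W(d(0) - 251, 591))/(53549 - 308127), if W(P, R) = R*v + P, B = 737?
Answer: -41138/127289 ≈ -0.32319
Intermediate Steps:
W(P, R) = P - 5*R (W(P, R) = R*(-5) + P = -5*R + P = P - 5*R)
h = 85492 (h = 737*116 = 85492)
(h + W(d(0) - 251, 591))/(53549 - 308127) = (85492 + ((-10 - 251) - 5*591))/(53549 - 308127) = (85492 + (-261 - 2955))/(-254578) = (85492 - 3216)*(-1/254578) = 82276*(-1/254578) = -41138/127289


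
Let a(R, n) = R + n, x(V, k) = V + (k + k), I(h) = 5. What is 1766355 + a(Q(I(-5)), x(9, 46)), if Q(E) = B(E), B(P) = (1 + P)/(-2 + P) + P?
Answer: 1766463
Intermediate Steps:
B(P) = P + (1 + P)/(-2 + P) (B(P) = (1 + P)/(-2 + P) + P = P + (1 + P)/(-2 + P))
x(V, k) = V + 2*k
Q(E) = (1 + E² - E)/(-2 + E)
1766355 + a(Q(I(-5)), x(9, 46)) = 1766355 + ((1 + 5² - 1*5)/(-2 + 5) + (9 + 2*46)) = 1766355 + ((1 + 25 - 5)/3 + (9 + 92)) = 1766355 + ((⅓)*21 + 101) = 1766355 + (7 + 101) = 1766355 + 108 = 1766463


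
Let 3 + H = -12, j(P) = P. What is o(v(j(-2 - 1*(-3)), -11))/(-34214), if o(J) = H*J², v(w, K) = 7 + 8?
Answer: 3375/34214 ≈ 0.098644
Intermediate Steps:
H = -15 (H = -3 - 12 = -15)
v(w, K) = 15
o(J) = -15*J²
o(v(j(-2 - 1*(-3)), -11))/(-34214) = -15*15²/(-34214) = -15*225*(-1/34214) = -3375*(-1/34214) = 3375/34214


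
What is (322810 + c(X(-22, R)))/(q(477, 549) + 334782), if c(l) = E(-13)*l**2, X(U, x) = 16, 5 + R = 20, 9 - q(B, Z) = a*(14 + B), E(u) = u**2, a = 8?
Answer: 366074/330863 ≈ 1.1064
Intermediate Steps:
q(B, Z) = -103 - 8*B (q(B, Z) = 9 - 8*(14 + B) = 9 - (112 + 8*B) = 9 + (-112 - 8*B) = -103 - 8*B)
R = 15 (R = -5 + 20 = 15)
c(l) = 169*l**2 (c(l) = (-13)**2*l**2 = 169*l**2)
(322810 + c(X(-22, R)))/(q(477, 549) + 334782) = (322810 + 169*16**2)/((-103 - 8*477) + 334782) = (322810 + 169*256)/((-103 - 3816) + 334782) = (322810 + 43264)/(-3919 + 334782) = 366074/330863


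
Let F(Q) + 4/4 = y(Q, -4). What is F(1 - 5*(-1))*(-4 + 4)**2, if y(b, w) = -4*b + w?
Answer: 0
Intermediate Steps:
y(b, w) = w - 4*b
F(Q) = -5 - 4*Q (F(Q) = -1 + (-4 - 4*Q) = -5 - 4*Q)
F(1 - 5*(-1))*(-4 + 4)**2 = (-5 - 4*(1 - 5*(-1)))*(-4 + 4)**2 = (-5 - 4*(1 + 5))*0**2 = (-5 - 4*6)*0 = (-5 - 24)*0 = -29*0 = 0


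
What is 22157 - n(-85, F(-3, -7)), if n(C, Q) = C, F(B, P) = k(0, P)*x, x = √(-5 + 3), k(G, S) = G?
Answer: 22242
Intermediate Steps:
x = I*√2 (x = √(-2) = I*√2 ≈ 1.4142*I)
F(B, P) = 0 (F(B, P) = 0*(I*√2) = 0)
22157 - n(-85, F(-3, -7)) = 22157 - 1*(-85) = 22157 + 85 = 22242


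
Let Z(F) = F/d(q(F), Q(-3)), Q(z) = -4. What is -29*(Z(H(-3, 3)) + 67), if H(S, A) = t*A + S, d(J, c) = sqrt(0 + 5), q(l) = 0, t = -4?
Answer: -1943 + 87*sqrt(5) ≈ -1748.5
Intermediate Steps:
d(J, c) = sqrt(5)
H(S, A) = S - 4*A (H(S, A) = -4*A + S = S - 4*A)
Z(F) = F*sqrt(5)/5 (Z(F) = F/(sqrt(5)) = F*(sqrt(5)/5) = F*sqrt(5)/5)
-29*(Z(H(-3, 3)) + 67) = -29*((-3 - 4*3)*sqrt(5)/5 + 67) = -29*((-3 - 12)*sqrt(5)/5 + 67) = -29*((1/5)*(-15)*sqrt(5) + 67) = -29*(-3*sqrt(5) + 67) = -29*(67 - 3*sqrt(5)) = -1943 + 87*sqrt(5)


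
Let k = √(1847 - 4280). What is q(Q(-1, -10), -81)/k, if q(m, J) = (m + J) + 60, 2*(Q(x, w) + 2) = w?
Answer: 28*I*√2433/2433 ≈ 0.56766*I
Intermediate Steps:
Q(x, w) = -2 + w/2
q(m, J) = 60 + J + m (q(m, J) = (J + m) + 60 = 60 + J + m)
k = I*√2433 (k = √(-2433) = I*√2433 ≈ 49.325*I)
q(Q(-1, -10), -81)/k = (60 - 81 + (-2 + (½)*(-10)))/((I*√2433)) = (60 - 81 + (-2 - 5))*(-I*√2433/2433) = (60 - 81 - 7)*(-I*√2433/2433) = -(-28)*I*√2433/2433 = 28*I*√2433/2433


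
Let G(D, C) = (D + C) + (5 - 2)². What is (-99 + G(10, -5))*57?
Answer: -4845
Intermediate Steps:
G(D, C) = 9 + C + D (G(D, C) = (C + D) + 3² = (C + D) + 9 = 9 + C + D)
(-99 + G(10, -5))*57 = (-99 + (9 - 5 + 10))*57 = (-99 + 14)*57 = -85*57 = -4845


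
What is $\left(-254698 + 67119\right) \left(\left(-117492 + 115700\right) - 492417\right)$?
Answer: $92703230011$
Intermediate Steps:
$\left(-254698 + 67119\right) \left(\left(-117492 + 115700\right) - 492417\right) = - 187579 \left(-1792 - 492417\right) = \left(-187579\right) \left(-494209\right) = 92703230011$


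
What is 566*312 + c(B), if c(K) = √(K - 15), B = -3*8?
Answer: 176592 + I*√39 ≈ 1.7659e+5 + 6.245*I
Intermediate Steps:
B = -24
c(K) = √(-15 + K)
566*312 + c(B) = 566*312 + √(-15 - 24) = 176592 + √(-39) = 176592 + I*√39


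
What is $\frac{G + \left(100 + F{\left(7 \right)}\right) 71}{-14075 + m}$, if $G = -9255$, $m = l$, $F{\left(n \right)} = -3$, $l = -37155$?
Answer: $\frac{1184}{25615} \approx 0.046223$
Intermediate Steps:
$m = -37155$
$\frac{G + \left(100 + F{\left(7 \right)}\right) 71}{-14075 + m} = \frac{-9255 + \left(100 - 3\right) 71}{-14075 - 37155} = \frac{-9255 + 97 \cdot 71}{-51230} = \left(-9255 + 6887\right) \left(- \frac{1}{51230}\right) = \left(-2368\right) \left(- \frac{1}{51230}\right) = \frac{1184}{25615}$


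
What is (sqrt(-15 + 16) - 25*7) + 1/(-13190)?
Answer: -2295061/13190 ≈ -174.00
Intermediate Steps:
(sqrt(-15 + 16) - 25*7) + 1/(-13190) = (sqrt(1) - 175) - 1/13190 = (1 - 175) - 1/13190 = -174 - 1/13190 = -2295061/13190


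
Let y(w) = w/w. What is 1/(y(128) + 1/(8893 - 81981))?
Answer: 73088/73087 ≈ 1.0000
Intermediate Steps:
y(w) = 1
1/(y(128) + 1/(8893 - 81981)) = 1/(1 + 1/(8893 - 81981)) = 1/(1 + 1/(-73088)) = 1/(1 - 1/73088) = 1/(73087/73088) = 73088/73087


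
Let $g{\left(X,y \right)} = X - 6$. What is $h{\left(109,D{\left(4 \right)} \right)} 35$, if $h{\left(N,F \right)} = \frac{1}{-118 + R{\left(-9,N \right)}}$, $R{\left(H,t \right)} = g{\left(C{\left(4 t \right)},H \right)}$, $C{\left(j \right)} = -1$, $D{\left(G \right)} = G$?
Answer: $- \frac{7}{25} \approx -0.28$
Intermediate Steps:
$g{\left(X,y \right)} = -6 + X$ ($g{\left(X,y \right)} = X - 6 = -6 + X$)
$R{\left(H,t \right)} = -7$ ($R{\left(H,t \right)} = -6 - 1 = -7$)
$h{\left(N,F \right)} = - \frac{1}{125}$ ($h{\left(N,F \right)} = \frac{1}{-118 - 7} = \frac{1}{-125} = - \frac{1}{125}$)
$h{\left(109,D{\left(4 \right)} \right)} 35 = \left(- \frac{1}{125}\right) 35 = - \frac{7}{25}$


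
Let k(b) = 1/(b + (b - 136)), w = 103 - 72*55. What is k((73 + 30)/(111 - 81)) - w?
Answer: 7470994/1937 ≈ 3857.0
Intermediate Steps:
w = -3857 (w = 103 - 3960 = -3857)
k(b) = 1/(-136 + 2*b) (k(b) = 1/(b + (-136 + b)) = 1/(-136 + 2*b))
k((73 + 30)/(111 - 81)) - w = 1/(2*(-68 + (73 + 30)/(111 - 81))) - 1*(-3857) = 1/(2*(-68 + 103/30)) + 3857 = 1/(2*(-1937/30)) + 3857 = (½)*(-30/1937) + 3857 = -15/1937 + 3857 = 7470994/1937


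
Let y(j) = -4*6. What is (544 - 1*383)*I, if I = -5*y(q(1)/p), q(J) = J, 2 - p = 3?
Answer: 19320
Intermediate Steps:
p = -1 (p = 2 - 1*3 = 2 - 3 = -1)
y(j) = -24
I = 120 (I = -5*(-24) = 120)
(544 - 1*383)*I = (544 - 1*383)*120 = (544 - 383)*120 = 161*120 = 19320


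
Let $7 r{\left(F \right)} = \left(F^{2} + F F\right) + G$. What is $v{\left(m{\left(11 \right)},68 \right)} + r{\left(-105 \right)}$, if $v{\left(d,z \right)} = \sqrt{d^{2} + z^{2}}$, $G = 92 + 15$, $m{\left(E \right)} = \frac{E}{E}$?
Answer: $\frac{22157}{7} + 5 \sqrt{185} \approx 3233.3$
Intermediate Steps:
$m{\left(E \right)} = 1$
$G = 107$
$r{\left(F \right)} = \frac{107}{7} + \frac{2 F^{2}}{7}$ ($r{\left(F \right)} = \frac{\left(F^{2} + F F\right) + 107}{7} = \frac{\left(F^{2} + F^{2}\right) + 107}{7} = \frac{2 F^{2} + 107}{7} = \frac{107 + 2 F^{2}}{7} = \frac{107}{7} + \frac{2 F^{2}}{7}$)
$v{\left(m{\left(11 \right)},68 \right)} + r{\left(-105 \right)} = \sqrt{1^{2} + 68^{2}} + \left(\frac{107}{7} + \frac{2 \left(-105\right)^{2}}{7}\right) = \sqrt{1 + 4624} + \left(\frac{107}{7} + \frac{2}{7} \cdot 11025\right) = \sqrt{4625} + \left(\frac{107}{7} + 3150\right) = 5 \sqrt{185} + \frac{22157}{7} = \frac{22157}{7} + 5 \sqrt{185}$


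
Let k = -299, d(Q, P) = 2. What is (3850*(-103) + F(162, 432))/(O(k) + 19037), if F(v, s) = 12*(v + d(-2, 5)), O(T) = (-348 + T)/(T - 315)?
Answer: -242273348/11689365 ≈ -20.726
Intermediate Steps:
O(T) = (-348 + T)/(-315 + T)
F(v, s) = 24 + 12*v (F(v, s) = 12*(v + 2) = 12*(2 + v) = 24 + 12*v)
(3850*(-103) + F(162, 432))/(O(k) + 19037) = (3850*(-103) + (24 + 12*162))/((-348 - 299)/(-315 - 299) + 19037) = (-396550 + (24 + 1944))/(-647/(-614) + 19037) = (-396550 + 1968)/(-1/614*(-647) + 19037) = -394582/(647/614 + 19037) = -394582/11689365/614 = -394582*614/11689365 = -242273348/11689365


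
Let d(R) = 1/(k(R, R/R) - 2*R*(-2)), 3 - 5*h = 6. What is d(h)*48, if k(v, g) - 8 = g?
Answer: 80/11 ≈ 7.2727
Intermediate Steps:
h = -⅗ (h = ⅗ - ⅕*6 = ⅗ - 6/5 = -⅗ ≈ -0.60000)
k(v, g) = 8 + g
d(R) = 1/(9 + 4*R) (d(R) = 1/((8 + R/R) - 2*R*(-2)) = 1/((8 + 1) + 4*R) = 1/(9 + 4*R))
d(h)*48 = 48/(9 + 4*(-⅗)) = 48/(9 - 12/5) = 48/(33/5) = (5/33)*48 = 80/11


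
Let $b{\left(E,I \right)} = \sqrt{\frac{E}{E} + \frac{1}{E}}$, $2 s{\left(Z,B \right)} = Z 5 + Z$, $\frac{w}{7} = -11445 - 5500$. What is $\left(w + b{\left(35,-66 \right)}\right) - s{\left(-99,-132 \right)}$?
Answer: $-118318 + \frac{6 \sqrt{35}}{35} \approx -1.1832 \cdot 10^{5}$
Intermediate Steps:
$w = -118615$ ($w = 7 \left(-11445 - 5500\right) = 7 \left(-16945\right) = -118615$)
$s{\left(Z,B \right)} = 3 Z$ ($s{\left(Z,B \right)} = \frac{Z 5 + Z}{2} = \frac{5 Z + Z}{2} = \frac{6 Z}{2} = 3 Z$)
$b{\left(E,I \right)} = \sqrt{1 + \frac{1}{E}}$
$\left(w + b{\left(35,-66 \right)}\right) - s{\left(-99,-132 \right)} = \left(-118615 + \sqrt{\frac{1 + 35}{35}}\right) - 3 \left(-99\right) = \left(-118615 + \sqrt{\frac{1}{35} \cdot 36}\right) - -297 = \left(-118615 + \sqrt{\frac{36}{35}}\right) + 297 = \left(-118615 + \frac{6 \sqrt{35}}{35}\right) + 297 = -118318 + \frac{6 \sqrt{35}}{35}$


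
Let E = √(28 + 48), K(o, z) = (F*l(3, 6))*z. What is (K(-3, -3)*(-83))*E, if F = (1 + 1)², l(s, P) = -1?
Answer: -1992*√19 ≈ -8682.9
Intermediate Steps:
F = 4 (F = 2² = 4)
K(o, z) = -4*z (K(o, z) = (4*(-1))*z = -4*z)
E = 2*√19 (E = √76 = 2*√19 ≈ 8.7178)
(K(-3, -3)*(-83))*E = (-4*(-3)*(-83))*(2*√19) = (12*(-83))*(2*√19) = -1992*√19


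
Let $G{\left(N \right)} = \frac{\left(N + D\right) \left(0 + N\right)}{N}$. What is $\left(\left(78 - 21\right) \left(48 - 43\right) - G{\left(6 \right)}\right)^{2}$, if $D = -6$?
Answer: $81225$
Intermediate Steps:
$G{\left(N \right)} = -6 + N$ ($G{\left(N \right)} = \frac{\left(N - 6\right) \left(0 + N\right)}{N} = \frac{\left(-6 + N\right) N}{N} = \frac{N \left(-6 + N\right)}{N} = -6 + N$)
$\left(\left(78 - 21\right) \left(48 - 43\right) - G{\left(6 \right)}\right)^{2} = \left(\left(78 - 21\right) \left(48 - 43\right) - \left(-6 + 6\right)\right)^{2} = \left(57 \cdot 5 - 0\right)^{2} = \left(285 + 0\right)^{2} = 285^{2} = 81225$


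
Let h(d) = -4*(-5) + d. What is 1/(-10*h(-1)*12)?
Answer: -1/2280 ≈ -0.00043860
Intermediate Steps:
h(d) = 20 + d
1/(-10*h(-1)*12) = 1/(-10*(20 - 1)*12) = 1/(-10*19*12) = 1/(-190*12) = 1/(-2280) = -1/2280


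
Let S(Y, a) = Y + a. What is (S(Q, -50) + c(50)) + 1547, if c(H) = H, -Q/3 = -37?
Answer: 1658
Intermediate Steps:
Q = 111 (Q = -3*(-37) = 111)
(S(Q, -50) + c(50)) + 1547 = ((111 - 50) + 50) + 1547 = (61 + 50) + 1547 = 111 + 1547 = 1658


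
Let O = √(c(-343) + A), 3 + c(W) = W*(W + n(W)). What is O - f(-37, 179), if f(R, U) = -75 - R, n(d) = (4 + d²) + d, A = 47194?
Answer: 38 + I*√40072490 ≈ 38.0 + 6330.3*I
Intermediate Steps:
n(d) = 4 + d + d²
c(W) = -3 + W*(4 + W² + 2*W) (c(W) = -3 + W*(W + (4 + W + W²)) = -3 + W*(4 + W² + 2*W))
O = I*√40072490 (O = √((-3 + (-343)² - 343*(4 - 343 + (-343)²)) + 47194) = √((-3 + 117649 - 343*(4 - 343 + 117649)) + 47194) = √((-3 + 117649 - 343*117310) + 47194) = √((-3 + 117649 - 40237330) + 47194) = √(-40119684 + 47194) = √(-40072490) = I*√40072490 ≈ 6330.3*I)
O - f(-37, 179) = I*√40072490 - (-75 - 1*(-37)) = I*√40072490 - (-75 + 37) = I*√40072490 - 1*(-38) = I*√40072490 + 38 = 38 + I*√40072490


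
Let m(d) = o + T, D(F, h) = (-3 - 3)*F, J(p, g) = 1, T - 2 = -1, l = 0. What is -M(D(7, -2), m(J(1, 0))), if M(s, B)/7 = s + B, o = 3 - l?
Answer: 266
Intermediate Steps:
T = 1 (T = 2 - 1 = 1)
o = 3 (o = 3 - 1*0 = 3 + 0 = 3)
D(F, h) = -6*F
m(d) = 4 (m(d) = 3 + 1 = 4)
M(s, B) = 7*B + 7*s (M(s, B) = 7*(s + B) = 7*(B + s) = 7*B + 7*s)
-M(D(7, -2), m(J(1, 0))) = -(7*4 + 7*(-6*7)) = -(28 + 7*(-42)) = -(28 - 294) = -1*(-266) = 266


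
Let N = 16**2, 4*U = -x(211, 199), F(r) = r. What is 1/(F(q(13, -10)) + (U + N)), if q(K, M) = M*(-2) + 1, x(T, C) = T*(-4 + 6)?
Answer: 2/343 ≈ 0.0058309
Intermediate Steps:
x(T, C) = 2*T (x(T, C) = T*2 = 2*T)
q(K, M) = 1 - 2*M (q(K, M) = -2*M + 1 = 1 - 2*M)
U = -211/2 (U = (-2*211)/4 = (-1*422)/4 = (1/4)*(-422) = -211/2 ≈ -105.50)
N = 256
1/(F(q(13, -10)) + (U + N)) = 1/((1 - 2*(-10)) + (-211/2 + 256)) = 1/((1 + 20) + 301/2) = 1/(21 + 301/2) = 1/(343/2) = 2/343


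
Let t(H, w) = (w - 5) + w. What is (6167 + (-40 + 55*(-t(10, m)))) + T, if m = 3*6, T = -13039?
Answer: -8617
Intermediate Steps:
m = 18
t(H, w) = -5 + 2*w (t(H, w) = (-5 + w) + w = -5 + 2*w)
(6167 + (-40 + 55*(-t(10, m)))) + T = (6167 + (-40 + 55*(-(-5 + 2*18)))) - 13039 = (6167 + (-40 + 55*(-(-5 + 36)))) - 13039 = (6167 + (-40 + 55*(-1*31))) - 13039 = (6167 + (-40 + 55*(-31))) - 13039 = (6167 + (-40 - 1705)) - 13039 = (6167 - 1745) - 13039 = 4422 - 13039 = -8617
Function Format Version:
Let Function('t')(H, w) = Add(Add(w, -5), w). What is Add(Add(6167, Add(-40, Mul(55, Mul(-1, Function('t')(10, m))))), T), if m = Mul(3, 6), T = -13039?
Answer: -8617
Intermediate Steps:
m = 18
Function('t')(H, w) = Add(-5, Mul(2, w)) (Function('t')(H, w) = Add(Add(-5, w), w) = Add(-5, Mul(2, w)))
Add(Add(6167, Add(-40, Mul(55, Mul(-1, Function('t')(10, m))))), T) = Add(Add(6167, Add(-40, Mul(55, Mul(-1, Add(-5, Mul(2, 18)))))), -13039) = Add(Add(6167, Add(-40, Mul(55, Mul(-1, Add(-5, 36))))), -13039) = Add(Add(6167, Add(-40, Mul(55, Mul(-1, 31)))), -13039) = Add(Add(6167, Add(-40, Mul(55, -31))), -13039) = Add(Add(6167, Add(-40, -1705)), -13039) = Add(Add(6167, -1745), -13039) = Add(4422, -13039) = -8617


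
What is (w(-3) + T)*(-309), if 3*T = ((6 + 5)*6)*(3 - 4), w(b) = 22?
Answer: 0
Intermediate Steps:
T = -22 (T = (((6 + 5)*6)*(3 - 4))/3 = ((11*6)*(-1))/3 = (66*(-1))/3 = (1/3)*(-66) = -22)
(w(-3) + T)*(-309) = (22 - 22)*(-309) = 0*(-309) = 0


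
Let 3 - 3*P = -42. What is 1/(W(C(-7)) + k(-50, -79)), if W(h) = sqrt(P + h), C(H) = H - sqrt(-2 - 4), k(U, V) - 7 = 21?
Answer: 1/(28 + sqrt(8 - I*sqrt(6))) ≈ 0.032398 + 0.0004495*I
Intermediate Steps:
k(U, V) = 28 (k(U, V) = 7 + 21 = 28)
P = 15 (P = 1 - 1/3*(-42) = 1 + 14 = 15)
C(H) = H - I*sqrt(6) (C(H) = H - sqrt(-6) = H - I*sqrt(6))
W(h) = sqrt(15 + h)
1/(W(C(-7)) + k(-50, -79)) = 1/(sqrt(15 + (-7 - I*sqrt(6))) + 28) = 1/(sqrt(8 - I*sqrt(6)) + 28) = 1/(28 + sqrt(8 - I*sqrt(6)))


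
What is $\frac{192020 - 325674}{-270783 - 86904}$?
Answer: $\frac{133654}{357687} \approx 0.37366$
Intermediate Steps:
$\frac{192020 - 325674}{-270783 - 86904} = - \frac{133654}{-357687} = \left(-133654\right) \left(- \frac{1}{357687}\right) = \frac{133654}{357687}$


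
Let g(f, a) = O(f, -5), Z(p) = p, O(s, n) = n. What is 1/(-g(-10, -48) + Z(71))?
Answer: 1/76 ≈ 0.013158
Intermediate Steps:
g(f, a) = -5
1/(-g(-10, -48) + Z(71)) = 1/(-1*(-5) + 71) = 1/(5 + 71) = 1/76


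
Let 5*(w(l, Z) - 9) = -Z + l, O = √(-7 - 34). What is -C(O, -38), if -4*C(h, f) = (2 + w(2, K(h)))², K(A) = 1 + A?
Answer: (56 - I*√41)²/100 ≈ 30.95 - 7.1715*I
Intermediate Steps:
O = I*√41 (O = √(-41) = I*√41 ≈ 6.4031*I)
w(l, Z) = 9 - Z/5 + l/5 (w(l, Z) = 9 + (-Z + l)/5 = 9 + (l - Z)/5 = 9 + (-Z/5 + l/5) = 9 - Z/5 + l/5)
C(h, f) = -(56/5 - h/5)²/4 (C(h, f) = -(2 + (9 - (1 + h)/5 + (⅕)*2))²/4 = -(2 + (9 + (-⅕ - h/5) + ⅖))²/4 = -(2 + (46/5 - h/5))²/4 = -(56/5 - h/5)²/4)
-C(O, -38) = -(-1)*(-56 + I*√41)²/100 = (-56 + I*√41)²/100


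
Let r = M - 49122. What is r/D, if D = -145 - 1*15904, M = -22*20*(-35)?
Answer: 33722/16049 ≈ 2.1012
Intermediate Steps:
M = 15400 (M = -440*(-35) = 15400)
D = -16049 (D = -145 - 15904 = -16049)
r = -33722 (r = 15400 - 49122 = -33722)
r/D = -33722/(-16049) = -33722*(-1/16049) = 33722/16049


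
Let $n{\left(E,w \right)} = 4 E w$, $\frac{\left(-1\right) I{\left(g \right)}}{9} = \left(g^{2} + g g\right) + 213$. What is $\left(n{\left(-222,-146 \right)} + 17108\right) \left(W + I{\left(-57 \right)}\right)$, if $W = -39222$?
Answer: $-14619979476$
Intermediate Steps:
$I{\left(g \right)} = -1917 - 18 g^{2}$ ($I{\left(g \right)} = - 9 \left(\left(g^{2} + g g\right) + 213\right) = - 9 \left(\left(g^{2} + g^{2}\right) + 213\right) = - 9 \left(2 g^{2} + 213\right) = - 9 \left(213 + 2 g^{2}\right) = -1917 - 18 g^{2}$)
$n{\left(E,w \right)} = 4 E w$
$\left(n{\left(-222,-146 \right)} + 17108\right) \left(W + I{\left(-57 \right)}\right) = \left(4 \left(-222\right) \left(-146\right) + 17108\right) \left(-39222 - \left(1917 + 18 \left(-57\right)^{2}\right)\right) = \left(129648 + 17108\right) \left(-39222 - 60399\right) = 146756 \left(-39222 - 60399\right) = 146756 \left(-99621\right) = -14619979476$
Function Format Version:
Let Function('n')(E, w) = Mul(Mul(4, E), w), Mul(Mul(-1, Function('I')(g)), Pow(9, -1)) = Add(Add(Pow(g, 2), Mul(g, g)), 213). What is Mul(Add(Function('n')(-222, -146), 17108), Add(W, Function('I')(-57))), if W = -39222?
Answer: -14619979476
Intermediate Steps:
Function('I')(g) = Add(-1917, Mul(-18, Pow(g, 2))) (Function('I')(g) = Mul(-9, Add(Add(Pow(g, 2), Mul(g, g)), 213)) = Mul(-9, Add(Add(Pow(g, 2), Pow(g, 2)), 213)) = Mul(-9, Add(Mul(2, Pow(g, 2)), 213)) = Mul(-9, Add(213, Mul(2, Pow(g, 2)))) = Add(-1917, Mul(-18, Pow(g, 2))))
Function('n')(E, w) = Mul(4, E, w)
Mul(Add(Function('n')(-222, -146), 17108), Add(W, Function('I')(-57))) = Mul(Add(Mul(4, -222, -146), 17108), Add(-39222, Add(-1917, Mul(-18, Pow(-57, 2))))) = Mul(Add(129648, 17108), Add(-39222, Add(-1917, Mul(-18, 3249)))) = Mul(146756, Add(-39222, Add(-1917, -58482))) = Mul(146756, Add(-39222, -60399)) = Mul(146756, -99621) = -14619979476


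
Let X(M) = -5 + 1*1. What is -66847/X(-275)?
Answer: 66847/4 ≈ 16712.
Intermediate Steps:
X(M) = -4 (X(M) = -5 + 1 = -4)
-66847/X(-275) = -66847/(-4) = -66847*(-¼) = 66847/4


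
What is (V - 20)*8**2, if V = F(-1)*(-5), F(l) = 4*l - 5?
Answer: 1600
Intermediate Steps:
F(l) = -5 + 4*l
V = 45 (V = (-5 + 4*(-1))*(-5) = (-5 - 4)*(-5) = -9*(-5) = 45)
(V - 20)*8**2 = (45 - 20)*8**2 = 25*64 = 1600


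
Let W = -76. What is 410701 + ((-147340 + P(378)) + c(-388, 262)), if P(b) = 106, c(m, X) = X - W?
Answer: 263805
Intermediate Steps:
c(m, X) = 76 + X (c(m, X) = X - 1*(-76) = X + 76 = 76 + X)
410701 + ((-147340 + P(378)) + c(-388, 262)) = 410701 + ((-147340 + 106) + (76 + 262)) = 410701 + (-147234 + 338) = 410701 - 146896 = 263805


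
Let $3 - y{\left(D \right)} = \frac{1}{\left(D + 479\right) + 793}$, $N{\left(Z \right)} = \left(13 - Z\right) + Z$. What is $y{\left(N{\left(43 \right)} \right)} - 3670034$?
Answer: $- \frac{4715989836}{1285} \approx -3.67 \cdot 10^{6}$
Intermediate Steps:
$N{\left(Z \right)} = 13$
$y{\left(D \right)} = 3 - \frac{1}{1272 + D}$ ($y{\left(D \right)} = 3 - \frac{1}{\left(D + 479\right) + 793} = 3 - \frac{1}{\left(479 + D\right) + 793} = 3 - \frac{1}{1272 + D}$)
$y{\left(N{\left(43 \right)} \right)} - 3670034 = \frac{3815 + 3 \cdot 13}{1272 + 13} - 3670034 = \frac{3815 + 39}{1285} - 3670034 = \frac{1}{1285} \cdot 3854 - 3670034 = \frac{3854}{1285} - 3670034 = - \frac{4715989836}{1285}$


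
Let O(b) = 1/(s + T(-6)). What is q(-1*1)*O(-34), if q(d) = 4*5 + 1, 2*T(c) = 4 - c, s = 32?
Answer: 21/37 ≈ 0.56757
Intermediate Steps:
T(c) = 2 - c/2 (T(c) = (4 - c)/2 = 2 - c/2)
q(d) = 21 (q(d) = 20 + 1 = 21)
O(b) = 1/37 (O(b) = 1/(32 + (2 - 1/2*(-6))) = 1/(32 + (2 + 3)) = 1/(32 + 5) = 1/37)
q(-1*1)*O(-34) = 21*(1/37) = 21/37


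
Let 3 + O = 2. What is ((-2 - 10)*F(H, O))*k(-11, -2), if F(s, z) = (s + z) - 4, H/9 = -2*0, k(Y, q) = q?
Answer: -120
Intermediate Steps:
O = -1 (O = -3 + 2 = -1)
H = 0 (H = 9*(-2*0) = 9*0 = 0)
F(s, z) = -4 + s + z
((-2 - 10)*F(H, O))*k(-11, -2) = ((-2 - 10)*(-4 + 0 - 1))*(-2) = -12*(-5)*(-2) = 60*(-2) = -120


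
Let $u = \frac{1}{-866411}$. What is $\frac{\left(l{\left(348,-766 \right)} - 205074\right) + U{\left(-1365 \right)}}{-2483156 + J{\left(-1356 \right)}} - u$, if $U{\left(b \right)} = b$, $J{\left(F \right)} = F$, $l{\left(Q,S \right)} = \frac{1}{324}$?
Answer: $\frac{57951774734473}{697445162563968} \approx 0.083091$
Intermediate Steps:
$l{\left(Q,S \right)} = \frac{1}{324}$
$u = - \frac{1}{866411} \approx -1.1542 \cdot 10^{-6}$
$\frac{\left(l{\left(348,-766 \right)} - 205074\right) + U{\left(-1365 \right)}}{-2483156 + J{\left(-1356 \right)}} - u = \frac{\left(\frac{1}{324} - 205074\right) - 1365}{-2483156 - 1356} - - \frac{1}{866411} = \frac{- \frac{66443975}{324} - 1365}{-2484512} + \frac{1}{866411} = \left(- \frac{66886235}{324}\right) \left(- \frac{1}{2484512}\right) + \frac{1}{866411} = \frac{66886235}{804981888} + \frac{1}{866411} = \frac{57951774734473}{697445162563968}$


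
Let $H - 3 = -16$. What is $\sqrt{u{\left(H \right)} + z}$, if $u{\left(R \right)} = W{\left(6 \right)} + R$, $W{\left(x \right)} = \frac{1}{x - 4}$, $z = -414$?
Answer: $\frac{i \sqrt{1706}}{2} \approx 20.652 i$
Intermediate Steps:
$W{\left(x \right)} = \frac{1}{-4 + x}$
$H = -13$ ($H = 3 - 16 = -13$)
$u{\left(R \right)} = \frac{1}{2} + R$ ($u{\left(R \right)} = \frac{1}{-4 + 6} + R = \frac{1}{2} + R$)
$\sqrt{u{\left(H \right)} + z} = \sqrt{\left(\frac{1}{2} - 13\right) - 414} = \sqrt{- \frac{25}{2} - 414} = \sqrt{- \frac{853}{2}} = \frac{i \sqrt{1706}}{2}$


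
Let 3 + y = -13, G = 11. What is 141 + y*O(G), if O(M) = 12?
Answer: -51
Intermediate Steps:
y = -16 (y = -3 - 13 = -16)
141 + y*O(G) = 141 - 16*12 = 141 - 192 = -51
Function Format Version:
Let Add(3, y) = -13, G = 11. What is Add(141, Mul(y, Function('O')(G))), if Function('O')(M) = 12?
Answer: -51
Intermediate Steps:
y = -16 (y = Add(-3, -13) = -16)
Add(141, Mul(y, Function('O')(G))) = Add(141, Mul(-16, 12)) = Add(141, -192) = -51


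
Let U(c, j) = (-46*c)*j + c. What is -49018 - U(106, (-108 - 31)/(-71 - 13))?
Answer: -862163/21 ≈ -41055.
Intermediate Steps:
U(c, j) = c - 46*c*j (U(c, j) = -46*c*j + c = c - 46*c*j)
-49018 - U(106, (-108 - 31)/(-71 - 13)) = -49018 - 106*(1 - 46*(-108 - 31)/(-71 - 13)) = -49018 - 106*(1 - (-6394)/(-84)) = -49018 - 106*(1 - (-6394)*(-1)/84) = -49018 - 106*(1 - 46*139/84) = -49018 - 106*(1 - 3197/42) = -49018 - 106*(-3155)/42 = -49018 - 1*(-167215/21) = -49018 + 167215/21 = -862163/21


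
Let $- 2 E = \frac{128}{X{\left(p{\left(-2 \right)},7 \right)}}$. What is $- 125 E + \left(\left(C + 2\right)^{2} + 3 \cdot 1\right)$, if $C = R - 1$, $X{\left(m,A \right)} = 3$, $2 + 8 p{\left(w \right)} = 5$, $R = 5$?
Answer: $\frac{8117}{3} \approx 2705.7$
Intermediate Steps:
$p{\left(w \right)} = \frac{3}{8}$ ($p{\left(w \right)} = - \frac{1}{4} + \frac{1}{8} \cdot 5 = - \frac{1}{4} + \frac{5}{8} = \frac{3}{8}$)
$C = 4$ ($C = 5 - 1 = 4$)
$E = - \frac{64}{3}$ ($E = - \frac{128 \cdot \frac{1}{3}}{2} = \left(- \frac{1}{2}\right) \frac{128}{3} = - \frac{64}{3} \approx -21.333$)
$- 125 E + \left(\left(C + 2\right)^{2} + 3 \cdot 1\right) = \left(-125\right) \left(- \frac{64}{3}\right) + \left(\left(4 + 2\right)^{2} + 3 \cdot 1\right) = \frac{8000}{3} + \left(6^{2} + 3\right) = \frac{8000}{3} + \left(36 + 3\right) = \frac{8000}{3} + 39 = \frac{8117}{3}$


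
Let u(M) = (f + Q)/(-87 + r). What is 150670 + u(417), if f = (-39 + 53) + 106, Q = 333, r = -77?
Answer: 24709427/164 ≈ 1.5067e+5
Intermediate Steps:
f = 120 (f = 14 + 106 = 120)
u(M) = -453/164 (u(M) = (120 + 333)/(-87 - 77) = 453/(-164) = 453*(-1/164) = -453/164)
150670 + u(417) = 150670 - 453/164 = 24709427/164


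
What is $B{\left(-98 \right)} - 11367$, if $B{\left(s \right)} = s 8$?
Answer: $-12151$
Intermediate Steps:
$B{\left(s \right)} = 8 s$
$B{\left(-98 \right)} - 11367 = 8 \left(-98\right) - 11367 = -784 - 11367 = -12151$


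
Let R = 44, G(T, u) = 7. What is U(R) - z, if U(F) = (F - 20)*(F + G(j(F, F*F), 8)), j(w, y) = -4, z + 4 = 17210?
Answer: -15982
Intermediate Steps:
z = 17206 (z = -4 + 17210 = 17206)
U(F) = (-20 + F)*(7 + F) (U(F) = (F - 20)*(F + 7) = (-20 + F)*(7 + F))
U(R) - z = (-140 + 44**2 - 13*44) - 1*17206 = (-140 + 1936 - 572) - 17206 = 1224 - 17206 = -15982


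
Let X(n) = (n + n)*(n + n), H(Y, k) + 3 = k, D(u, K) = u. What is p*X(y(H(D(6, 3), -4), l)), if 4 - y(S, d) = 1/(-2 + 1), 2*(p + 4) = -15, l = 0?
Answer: -1150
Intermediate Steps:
H(Y, k) = -3 + k
p = -23/2 (p = -4 + (½)*(-15) = -4 - 15/2 = -23/2 ≈ -11.500)
y(S, d) = 5 (y(S, d) = 4 - 1/(-2 + 1) = 4 - 1/(-1) = 4 - 1*(-1) = 4 + 1 = 5)
X(n) = 4*n² (X(n) = (2*n)*(2*n) = 4*n²)
p*X(y(H(D(6, 3), -4), l)) = -46*5² = -46*25 = -23/2*100 = -1150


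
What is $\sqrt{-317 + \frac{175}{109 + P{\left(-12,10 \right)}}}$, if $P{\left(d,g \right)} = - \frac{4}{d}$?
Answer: $\frac{i \sqrt{8482982}}{164} \approx 17.759 i$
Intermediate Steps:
$\sqrt{-317 + \frac{175}{109 + P{\left(-12,10 \right)}}} = \sqrt{-317 + \frac{175}{109 - \frac{4}{-12}}} = \sqrt{-317 + \frac{175}{109 - - \frac{1}{3}}} = \sqrt{-317 + \frac{175}{109 + \frac{1}{3}}} = \sqrt{-317 + \frac{175}{\frac{328}{3}}} = \sqrt{-317 + 175 \cdot \frac{3}{328}} = \sqrt{-317 + \frac{525}{328}} = \sqrt{- \frac{103451}{328}} = \frac{i \sqrt{8482982}}{164}$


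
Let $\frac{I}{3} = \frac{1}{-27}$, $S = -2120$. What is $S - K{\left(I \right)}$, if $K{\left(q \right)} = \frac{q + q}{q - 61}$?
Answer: $- \frac{583001}{275} \approx -2120.0$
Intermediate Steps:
$I = - \frac{1}{9}$ ($I = \frac{3}{-27} = 3 \left(- \frac{1}{27}\right) = - \frac{1}{9} \approx -0.11111$)
$K{\left(q \right)} = \frac{2 q}{-61 + q}$
$S - K{\left(I \right)} = -2120 - 2 \left(- \frac{1}{9}\right) \frac{1}{-61 - \frac{1}{9}} = -2120 - 2 \left(- \frac{1}{9}\right) \frac{1}{- \frac{550}{9}} = -2120 - 2 \left(- \frac{1}{9}\right) \left(- \frac{9}{550}\right) = -2120 - \frac{1}{275} = - \frac{583001}{275}$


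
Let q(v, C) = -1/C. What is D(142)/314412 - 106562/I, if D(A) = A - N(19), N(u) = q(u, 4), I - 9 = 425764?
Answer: -133775221339/535472561904 ≈ -0.24983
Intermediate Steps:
I = 425773 (I = 9 + 425764 = 425773)
N(u) = -¼ (N(u) = -1/4 = -1*¼ = -¼)
D(A) = ¼ + A (D(A) = A - 1*(-¼) = A + ¼ = ¼ + A)
D(142)/314412 - 106562/I = (¼ + 142)/314412 - 106562/425773 = (569/4)*(1/314412) - 106562*1/425773 = 569/1257648 - 106562/425773 = -133775221339/535472561904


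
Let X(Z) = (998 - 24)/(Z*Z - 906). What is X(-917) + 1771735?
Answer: 1488227281479/839983 ≈ 1.7717e+6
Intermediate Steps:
X(Z) = 974/(-906 + Z**2) (X(Z) = 974/(Z**2 - 906) = 974/(-906 + Z**2))
X(-917) + 1771735 = 974/(-906 + (-917)**2) + 1771735 = 974/(-906 + 840889) + 1771735 = 974/839983 + 1771735 = 1488227281479/839983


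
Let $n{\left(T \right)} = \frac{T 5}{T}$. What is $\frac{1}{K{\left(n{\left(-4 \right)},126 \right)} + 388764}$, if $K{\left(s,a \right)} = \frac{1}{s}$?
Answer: $\frac{5}{1943821} \approx 2.5723 \cdot 10^{-6}$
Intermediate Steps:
$n{\left(T \right)} = 5$ ($n{\left(T \right)} = \frac{5 T}{T} = 5$)
$\frac{1}{K{\left(n{\left(-4 \right)},126 \right)} + 388764} = \frac{1}{\frac{1}{5} + 388764} = \frac{1}{\frac{1943821}{5}} = \frac{5}{1943821}$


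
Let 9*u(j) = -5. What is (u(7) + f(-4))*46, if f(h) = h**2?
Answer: 6394/9 ≈ 710.44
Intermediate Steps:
u(j) = -5/9 (u(j) = (1/9)*(-5) = -5/9)
(u(7) + f(-4))*46 = (-5/9 + (-4)**2)*46 = (-5/9 + 16)*46 = (139/9)*46 = 6394/9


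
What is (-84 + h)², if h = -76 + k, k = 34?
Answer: 15876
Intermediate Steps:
h = -42 (h = -76 + 34 = -42)
(-84 + h)² = (-84 - 42)² = (-126)² = 15876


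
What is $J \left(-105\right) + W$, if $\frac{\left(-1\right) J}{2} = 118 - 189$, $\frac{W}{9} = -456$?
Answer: $-19014$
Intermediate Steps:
$W = -4104$ ($W = 9 \left(-456\right) = -4104$)
$J = 142$ ($J = - 2 \left(118 - 189\right) = \left(-2\right) \left(-71\right) = 142$)
$J \left(-105\right) + W = 142 \left(-105\right) - 4104 = -14910 - 4104 = -19014$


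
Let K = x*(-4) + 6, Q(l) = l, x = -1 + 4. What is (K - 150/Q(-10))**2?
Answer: 81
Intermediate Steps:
x = 3
K = -6 (K = 3*(-4) + 6 = -12 + 6 = -6)
(K - 150/Q(-10))**2 = (-6 - 150/(-10))**2 = (-6 - 150*(-1/10))**2 = (-6 + 15)**2 = 9**2 = 81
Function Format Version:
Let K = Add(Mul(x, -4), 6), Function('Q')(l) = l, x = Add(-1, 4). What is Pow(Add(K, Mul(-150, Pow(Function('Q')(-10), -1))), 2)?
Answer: 81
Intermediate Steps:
x = 3
K = -6 (K = Add(Mul(3, -4), 6) = Add(-12, 6) = -6)
Pow(Add(K, Mul(-150, Pow(Function('Q')(-10), -1))), 2) = Pow(Add(-6, Mul(-150, Pow(-10, -1))), 2) = Pow(Add(-6, Mul(-150, Rational(-1, 10))), 2) = Pow(Add(-6, 15), 2) = Pow(9, 2) = 81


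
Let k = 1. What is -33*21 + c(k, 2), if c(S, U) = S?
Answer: -692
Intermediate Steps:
-33*21 + c(k, 2) = -33*21 + 1 = -693 + 1 = -692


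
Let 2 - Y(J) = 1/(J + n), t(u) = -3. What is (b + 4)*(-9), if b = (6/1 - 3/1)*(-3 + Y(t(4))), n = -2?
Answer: -72/5 ≈ -14.400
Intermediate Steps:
Y(J) = 2 - 1/(-2 + J) (Y(J) = 2 - 1/(J - 2) = 2 - 1/(-2 + J))
b = -12/5 (b = (6/1 - 3/1)*(-3 + (-5 + 2*(-3))/(-2 - 3)) = (6*1 - 3*1)*(-3 + (-5 - 6)/(-5)) = (6 - 3)*(-3 - ⅕*(-11)) = 3*(-3 + 11/5) = 3*(-⅘) = -12/5 ≈ -2.4000)
(b + 4)*(-9) = (-12/5 + 4)*(-9) = (8/5)*(-9) = -72/5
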